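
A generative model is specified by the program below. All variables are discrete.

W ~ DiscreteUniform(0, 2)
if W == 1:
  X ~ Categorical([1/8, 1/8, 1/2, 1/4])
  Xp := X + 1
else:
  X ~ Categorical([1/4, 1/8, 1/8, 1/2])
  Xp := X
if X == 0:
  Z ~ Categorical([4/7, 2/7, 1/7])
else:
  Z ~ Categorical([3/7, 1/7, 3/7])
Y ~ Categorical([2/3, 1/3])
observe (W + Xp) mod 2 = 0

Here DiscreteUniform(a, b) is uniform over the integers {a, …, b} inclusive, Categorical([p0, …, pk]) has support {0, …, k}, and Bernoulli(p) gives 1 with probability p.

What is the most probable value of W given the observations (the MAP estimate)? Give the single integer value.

Enumerate traces; 36 have nonzero weight after conditioning:
  (W=0, X=0, Z=0, Y=0) weight 2/63
  (W=0, X=0, Z=0, Y=1) weight 1/63
  (W=0, X=0, Z=1, Y=0) weight 1/63
  (W=0, X=0, Z=1, Y=1) weight 1/126
  (W=0, X=0, Z=2, Y=0) weight 1/126
  (W=0, X=0, Z=2, Y=1) weight 1/252
  (W=0, X=2, Z=0, Y=0) weight 1/84
  (W=0, X=2, Z=0, Y=1) weight 1/168
  (W=1, X=0, Z=0, Y=0) weight 1/63
  (W=2, X=0, Z=0, Y=0) weight 2/63
  … 26 more
Group by W:
  weight(W=0) = 1/8
  weight(W=1) = 5/24
  weight(W=2) = 1/8
Total weight = 1/8 + 5/24 + 1/8 = 11/24
P(W=0 | obs) = 1/8 / 11/24 = 3/11
P(W=1 | obs) = 5/24 / 11/24 = 5/11
P(W=2 | obs) = 1/8 / 11/24 = 3/11
argmax = 1

argmax_v P(W = v | obs) = 1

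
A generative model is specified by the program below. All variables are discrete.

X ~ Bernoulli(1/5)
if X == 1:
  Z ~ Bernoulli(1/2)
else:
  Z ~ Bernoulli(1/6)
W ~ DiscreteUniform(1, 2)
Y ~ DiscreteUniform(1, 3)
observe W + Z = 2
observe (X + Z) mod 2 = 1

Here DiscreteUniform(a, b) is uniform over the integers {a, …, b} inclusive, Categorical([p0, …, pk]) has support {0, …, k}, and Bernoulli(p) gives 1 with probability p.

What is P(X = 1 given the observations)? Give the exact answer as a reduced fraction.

Enumerate traces; 6 have nonzero weight after conditioning:
  (X=0, Z=1, W=1, Y=1) weight 1/45
  (X=0, Z=1, W=1, Y=2) weight 1/45
  (X=0, Z=1, W=1, Y=3) weight 1/45
  (X=1, Z=0, W=2, Y=1) weight 1/60
  (X=1, Z=0, W=2, Y=2) weight 1/60
  (X=1, Z=0, W=2, Y=3) weight 1/60
Group by X:
  weight(X=0) = 1/15
  weight(X=1) = 1/20
Total weight = 1/15 + 1/20 = 7/60
P(X=0 | obs) = 1/15 / 7/60 = 4/7
P(X=1 | obs) = 1/20 / 7/60 = 3/7

P(X = 1 | obs) = 3/7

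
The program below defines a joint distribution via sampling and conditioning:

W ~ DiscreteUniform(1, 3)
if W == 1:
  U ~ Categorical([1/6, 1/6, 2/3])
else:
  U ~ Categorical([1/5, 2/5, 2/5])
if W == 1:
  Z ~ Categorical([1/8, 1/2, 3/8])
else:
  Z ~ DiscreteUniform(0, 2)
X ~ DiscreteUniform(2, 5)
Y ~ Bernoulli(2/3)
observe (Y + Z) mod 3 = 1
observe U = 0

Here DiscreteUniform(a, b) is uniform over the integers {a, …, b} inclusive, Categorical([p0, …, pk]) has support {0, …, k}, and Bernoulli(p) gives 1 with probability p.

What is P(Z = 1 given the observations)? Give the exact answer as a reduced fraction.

P(Z = 1 | obs) = 26/63

Enumerate traces; 24 have nonzero weight after conditioning:
  (W=1, U=0, Z=0, X=2, Y=1) weight 1/864
  (W=1, U=0, Z=0, X=3, Y=1) weight 1/864
  (W=1, U=0, Z=0, X=4, Y=1) weight 1/864
  (W=1, U=0, Z=0, X=5, Y=1) weight 1/864
  (W=1, U=0, Z=1, X=2, Y=0) weight 1/432
  (W=1, U=0, Z=1, X=3, Y=0) weight 1/432
  (W=1, U=0, Z=1, X=4, Y=0) weight 1/432
  (W=1, U=0, Z=1, X=5, Y=0) weight 1/432
  … 16 more
Group by Z:
  weight(Z=0) = 37/1080
  weight(Z=1) = 13/540
Total weight = 37/1080 + 13/540 = 7/120
P(Z=0 | obs) = 37/1080 / 7/120 = 37/63
P(Z=1 | obs) = 13/540 / 7/120 = 26/63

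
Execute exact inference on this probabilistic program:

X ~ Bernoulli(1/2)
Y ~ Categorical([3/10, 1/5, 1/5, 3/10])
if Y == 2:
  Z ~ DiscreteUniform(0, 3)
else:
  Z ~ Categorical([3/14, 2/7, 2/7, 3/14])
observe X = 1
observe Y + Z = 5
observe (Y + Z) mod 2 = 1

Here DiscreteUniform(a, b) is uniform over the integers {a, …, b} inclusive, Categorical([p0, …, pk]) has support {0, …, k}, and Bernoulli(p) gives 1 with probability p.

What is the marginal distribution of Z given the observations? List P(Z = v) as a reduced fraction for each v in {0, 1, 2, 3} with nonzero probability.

P(Z=2) = 12/19, P(Z=3) = 7/19

Enumerate traces; 2 have nonzero weight after conditioning:
  (X=1, Y=2, Z=3) weight 1/40
  (X=1, Y=3, Z=2) weight 3/70
Group by Z:
  weight(Z=2) = 3/70
  weight(Z=3) = 1/40
Total weight = 3/70 + 1/40 = 19/280
P(Z=2 | obs) = 3/70 / 19/280 = 12/19
P(Z=3 | obs) = 1/40 / 19/280 = 7/19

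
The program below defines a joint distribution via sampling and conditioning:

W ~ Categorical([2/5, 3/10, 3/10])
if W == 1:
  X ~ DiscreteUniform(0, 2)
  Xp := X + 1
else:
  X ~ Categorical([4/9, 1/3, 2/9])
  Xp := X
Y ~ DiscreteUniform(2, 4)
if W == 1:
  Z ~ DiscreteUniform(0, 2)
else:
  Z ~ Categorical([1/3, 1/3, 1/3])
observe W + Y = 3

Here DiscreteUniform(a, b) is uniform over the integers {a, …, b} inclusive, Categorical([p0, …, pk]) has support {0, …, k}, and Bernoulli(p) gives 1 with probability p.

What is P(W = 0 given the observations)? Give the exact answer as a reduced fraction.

P(W = 0 | obs) = 4/7

Enumerate traces; 18 have nonzero weight after conditioning:
  (W=0, X=0, Y=3, Z=0) weight 8/405
  (W=0, X=0, Y=3, Z=1) weight 8/405
  (W=0, X=0, Y=3, Z=2) weight 8/405
  (W=0, X=1, Y=3, Z=0) weight 2/135
  (W=0, X=1, Y=3, Z=1) weight 2/135
  (W=0, X=1, Y=3, Z=2) weight 2/135
  (W=0, X=2, Y=3, Z=0) weight 4/405
  (W=0, X=2, Y=3, Z=1) weight 4/405
  (W=1, X=0, Y=2, Z=0) weight 1/90
  … 9 more
Group by W:
  weight(W=0) = 2/15
  weight(W=1) = 1/10
Total weight = 2/15 + 1/10 = 7/30
P(W=0 | obs) = 2/15 / 7/30 = 4/7
P(W=1 | obs) = 1/10 / 7/30 = 3/7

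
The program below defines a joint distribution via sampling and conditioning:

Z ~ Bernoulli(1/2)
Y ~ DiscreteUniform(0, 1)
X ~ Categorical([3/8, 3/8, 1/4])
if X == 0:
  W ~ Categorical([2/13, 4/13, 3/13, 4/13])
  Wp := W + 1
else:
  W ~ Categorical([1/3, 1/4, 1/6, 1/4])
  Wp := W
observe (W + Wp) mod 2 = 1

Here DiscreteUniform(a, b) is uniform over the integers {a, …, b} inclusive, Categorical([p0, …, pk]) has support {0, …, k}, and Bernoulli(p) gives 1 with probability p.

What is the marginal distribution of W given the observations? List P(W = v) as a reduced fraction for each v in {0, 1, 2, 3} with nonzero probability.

Enumerate traces; 16 have nonzero weight after conditioning:
  (Z=0, Y=0, X=0, W=0) weight 3/208
  (Z=0, Y=0, X=0, W=1) weight 3/104
  (Z=0, Y=0, X=0, W=2) weight 9/416
  (Z=0, Y=0, X=0, W=3) weight 3/104
  (Z=0, Y=1, X=0, W=0) weight 3/208
  (Z=0, Y=1, X=0, W=1) weight 3/104
  (Z=0, Y=1, X=0, W=2) weight 9/416
  (Z=0, Y=1, X=0, W=3) weight 3/104
  … 8 more
Group by W:
  weight(W=0) = 3/52
  weight(W=1) = 3/26
  weight(W=2) = 9/104
  weight(W=3) = 3/26
Total weight = 3/52 + 3/26 + 9/104 + 3/26 = 3/8
P(W=0 | obs) = 3/52 / 3/8 = 2/13
P(W=1 | obs) = 3/26 / 3/8 = 4/13
P(W=2 | obs) = 9/104 / 3/8 = 3/13
P(W=3 | obs) = 3/26 / 3/8 = 4/13

P(W=0) = 2/13, P(W=1) = 4/13, P(W=2) = 3/13, P(W=3) = 4/13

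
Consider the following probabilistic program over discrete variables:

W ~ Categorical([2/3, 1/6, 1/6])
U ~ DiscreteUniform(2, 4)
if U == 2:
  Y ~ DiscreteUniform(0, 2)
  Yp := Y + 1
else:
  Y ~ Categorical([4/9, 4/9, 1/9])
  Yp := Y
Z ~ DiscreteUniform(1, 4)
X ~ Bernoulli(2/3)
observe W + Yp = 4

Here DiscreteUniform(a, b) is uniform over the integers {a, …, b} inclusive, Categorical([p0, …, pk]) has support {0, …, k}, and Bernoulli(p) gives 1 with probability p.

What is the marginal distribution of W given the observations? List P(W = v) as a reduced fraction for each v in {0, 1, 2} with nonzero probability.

Enumerate traces; 32 have nonzero weight after conditioning:
  (W=1, U=2, Y=2, Z=1, X=0) weight 1/648
  (W=1, U=2, Y=2, Z=1, X=1) weight 1/324
  (W=1, U=2, Y=2, Z=2, X=0) weight 1/648
  (W=1, U=2, Y=2, Z=2, X=1) weight 1/324
  (W=1, U=2, Y=2, Z=3, X=0) weight 1/648
  (W=1, U=2, Y=2, Z=3, X=1) weight 1/324
  (W=1, U=2, Y=2, Z=4, X=0) weight 1/648
  (W=1, U=2, Y=2, Z=4, X=1) weight 1/324
  (W=2, U=2, Y=1, Z=1, X=0) weight 1/648
  … 23 more
Group by W:
  weight(W=1) = 1/54
  weight(W=2) = 5/162
Total weight = 1/54 + 5/162 = 4/81
P(W=1 | obs) = 1/54 / 4/81 = 3/8
P(W=2 | obs) = 5/162 / 4/81 = 5/8

P(W=1) = 3/8, P(W=2) = 5/8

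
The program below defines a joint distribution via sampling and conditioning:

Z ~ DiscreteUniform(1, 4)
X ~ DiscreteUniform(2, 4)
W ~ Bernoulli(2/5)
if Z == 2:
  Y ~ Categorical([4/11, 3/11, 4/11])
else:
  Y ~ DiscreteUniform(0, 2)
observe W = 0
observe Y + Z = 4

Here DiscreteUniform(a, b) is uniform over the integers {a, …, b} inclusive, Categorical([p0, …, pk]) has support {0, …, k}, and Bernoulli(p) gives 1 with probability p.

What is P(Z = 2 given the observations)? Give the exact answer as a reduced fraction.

Enumerate traces; 9 have nonzero weight after conditioning:
  (Z=2, X=2, W=0, Y=2) weight 1/55
  (Z=2, X=3, W=0, Y=2) weight 1/55
  (Z=2, X=4, W=0, Y=2) weight 1/55
  (Z=3, X=2, W=0, Y=1) weight 1/60
  (Z=3, X=3, W=0, Y=1) weight 1/60
  (Z=3, X=4, W=0, Y=1) weight 1/60
  (Z=4, X=2, W=0, Y=0) weight 1/60
  (Z=4, X=3, W=0, Y=0) weight 1/60
  … 1 more
Group by Z:
  weight(Z=2) = 3/55
  weight(Z=3) = 1/20
  weight(Z=4) = 1/20
Total weight = 3/55 + 1/20 + 1/20 = 17/110
P(Z=2 | obs) = 3/55 / 17/110 = 6/17
P(Z=3 | obs) = 1/20 / 17/110 = 11/34
P(Z=4 | obs) = 1/20 / 17/110 = 11/34

P(Z = 2 | obs) = 6/17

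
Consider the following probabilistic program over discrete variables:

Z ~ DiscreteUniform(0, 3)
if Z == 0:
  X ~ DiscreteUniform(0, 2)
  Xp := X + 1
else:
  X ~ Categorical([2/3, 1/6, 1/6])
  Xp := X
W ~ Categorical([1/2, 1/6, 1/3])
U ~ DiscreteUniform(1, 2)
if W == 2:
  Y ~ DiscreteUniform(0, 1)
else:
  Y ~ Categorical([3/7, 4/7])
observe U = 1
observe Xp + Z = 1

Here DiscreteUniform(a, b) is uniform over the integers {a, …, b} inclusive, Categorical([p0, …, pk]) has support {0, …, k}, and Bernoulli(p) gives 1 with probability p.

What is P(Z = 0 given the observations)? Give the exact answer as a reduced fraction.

Enumerate traces; 12 have nonzero weight after conditioning:
  (Z=0, X=0, W=0, U=1, Y=0) weight 1/112
  (Z=0, X=0, W=0, U=1, Y=1) weight 1/84
  (Z=0, X=0, W=1, U=1, Y=0) weight 1/336
  (Z=0, X=0, W=1, U=1, Y=1) weight 1/252
  (Z=0, X=0, W=2, U=1, Y=0) weight 1/144
  (Z=0, X=0, W=2, U=1, Y=1) weight 1/144
  (Z=1, X=0, W=0, U=1, Y=0) weight 1/56
  (Z=1, X=0, W=0, U=1, Y=1) weight 1/42
  … 4 more
Group by Z:
  weight(Z=0) = 1/24
  weight(Z=1) = 1/12
Total weight = 1/24 + 1/12 = 1/8
P(Z=0 | obs) = 1/24 / 1/8 = 1/3
P(Z=1 | obs) = 1/12 / 1/8 = 2/3

P(Z = 0 | obs) = 1/3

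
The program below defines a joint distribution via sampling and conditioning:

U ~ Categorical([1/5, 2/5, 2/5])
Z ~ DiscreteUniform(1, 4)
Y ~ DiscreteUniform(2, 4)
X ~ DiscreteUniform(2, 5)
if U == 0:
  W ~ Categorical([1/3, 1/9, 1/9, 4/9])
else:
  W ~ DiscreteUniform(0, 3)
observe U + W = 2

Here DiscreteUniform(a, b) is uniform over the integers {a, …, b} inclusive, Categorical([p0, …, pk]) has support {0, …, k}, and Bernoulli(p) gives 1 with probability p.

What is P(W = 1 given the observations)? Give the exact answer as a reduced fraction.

P(W = 1 | obs) = 9/20

Enumerate traces; 144 have nonzero weight after conditioning:
  (U=0, Z=1, Y=2, X=2, W=2) weight 1/2160
  (U=0, Z=1, Y=2, X=3, W=2) weight 1/2160
  (U=0, Z=1, Y=2, X=4, W=2) weight 1/2160
  (U=0, Z=1, Y=2, X=5, W=2) weight 1/2160
  (U=0, Z=1, Y=3, X=2, W=2) weight 1/2160
  (U=0, Z=1, Y=3, X=3, W=2) weight 1/2160
  (U=0, Z=1, Y=3, X=4, W=2) weight 1/2160
  (U=0, Z=1, Y=3, X=5, W=2) weight 1/2160
  (U=1, Z=1, Y=2, X=2, W=1) weight 1/480
  (U=2, Z=1, Y=2, X=2, W=0) weight 1/480
  … 134 more
Group by W:
  weight(W=0) = 1/10
  weight(W=1) = 1/10
  weight(W=2) = 1/45
Total weight = 1/10 + 1/10 + 1/45 = 2/9
P(W=0 | obs) = 1/10 / 2/9 = 9/20
P(W=1 | obs) = 1/10 / 2/9 = 9/20
P(W=2 | obs) = 1/45 / 2/9 = 1/10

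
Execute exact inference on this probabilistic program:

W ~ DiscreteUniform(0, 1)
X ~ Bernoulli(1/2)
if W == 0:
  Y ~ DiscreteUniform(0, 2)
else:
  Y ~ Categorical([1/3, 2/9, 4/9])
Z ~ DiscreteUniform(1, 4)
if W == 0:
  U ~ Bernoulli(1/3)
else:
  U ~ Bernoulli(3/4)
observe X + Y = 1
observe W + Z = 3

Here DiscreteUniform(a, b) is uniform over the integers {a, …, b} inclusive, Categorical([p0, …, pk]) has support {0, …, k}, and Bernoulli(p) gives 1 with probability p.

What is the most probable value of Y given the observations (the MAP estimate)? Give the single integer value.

Enumerate traces; 8 have nonzero weight after conditioning:
  (W=0, X=0, Y=1, Z=3, U=0) weight 1/72
  (W=0, X=0, Y=1, Z=3, U=1) weight 1/144
  (W=0, X=1, Y=0, Z=3, U=0) weight 1/72
  (W=0, X=1, Y=0, Z=3, U=1) weight 1/144
  (W=1, X=0, Y=1, Z=2, U=0) weight 1/288
  (W=1, X=0, Y=1, Z=2, U=1) weight 1/96
  (W=1, X=1, Y=0, Z=2, U=0) weight 1/192
  (W=1, X=1, Y=0, Z=2, U=1) weight 1/64
Group by Y:
  weight(Y=0) = 1/24
  weight(Y=1) = 5/144
Total weight = 1/24 + 5/144 = 11/144
P(Y=0 | obs) = 1/24 / 11/144 = 6/11
P(Y=1 | obs) = 5/144 / 11/144 = 5/11
argmax = 0

argmax_v P(Y = v | obs) = 0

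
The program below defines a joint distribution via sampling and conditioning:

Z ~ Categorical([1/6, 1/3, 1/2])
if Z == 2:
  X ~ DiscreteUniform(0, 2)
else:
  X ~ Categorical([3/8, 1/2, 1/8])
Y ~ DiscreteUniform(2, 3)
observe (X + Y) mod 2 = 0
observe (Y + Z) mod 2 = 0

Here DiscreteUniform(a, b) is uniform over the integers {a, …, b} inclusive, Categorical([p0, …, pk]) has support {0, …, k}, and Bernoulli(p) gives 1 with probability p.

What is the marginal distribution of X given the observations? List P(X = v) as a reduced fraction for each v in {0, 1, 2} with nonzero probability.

P(X=0) = 11/28, P(X=1) = 2/7, P(X=2) = 9/28

Enumerate traces; 5 have nonzero weight after conditioning:
  (Z=0, X=0, Y=2) weight 1/32
  (Z=0, X=2, Y=2) weight 1/96
  (Z=1, X=1, Y=3) weight 1/12
  (Z=2, X=0, Y=2) weight 1/12
  (Z=2, X=2, Y=2) weight 1/12
Group by X:
  weight(X=0) = 11/96
  weight(X=1) = 1/12
  weight(X=2) = 3/32
Total weight = 11/96 + 1/12 + 3/32 = 7/24
P(X=0 | obs) = 11/96 / 7/24 = 11/28
P(X=1 | obs) = 1/12 / 7/24 = 2/7
P(X=2 | obs) = 3/32 / 7/24 = 9/28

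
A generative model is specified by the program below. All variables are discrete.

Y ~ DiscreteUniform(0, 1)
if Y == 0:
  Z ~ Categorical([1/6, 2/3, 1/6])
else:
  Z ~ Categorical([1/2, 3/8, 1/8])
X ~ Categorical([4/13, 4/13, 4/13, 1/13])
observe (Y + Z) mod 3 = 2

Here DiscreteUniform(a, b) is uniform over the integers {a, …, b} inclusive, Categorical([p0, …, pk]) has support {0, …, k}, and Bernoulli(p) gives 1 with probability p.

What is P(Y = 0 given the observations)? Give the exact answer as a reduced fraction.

Enumerate traces; 8 have nonzero weight after conditioning:
  (Y=0, Z=2, X=0) weight 1/39
  (Y=0, Z=2, X=1) weight 1/39
  (Y=0, Z=2, X=2) weight 1/39
  (Y=0, Z=2, X=3) weight 1/156
  (Y=1, Z=1, X=0) weight 3/52
  (Y=1, Z=1, X=1) weight 3/52
  (Y=1, Z=1, X=2) weight 3/52
  (Y=1, Z=1, X=3) weight 3/208
Group by Y:
  weight(Y=0) = 1/12
  weight(Y=1) = 3/16
Total weight = 1/12 + 3/16 = 13/48
P(Y=0 | obs) = 1/12 / 13/48 = 4/13
P(Y=1 | obs) = 3/16 / 13/48 = 9/13

P(Y = 0 | obs) = 4/13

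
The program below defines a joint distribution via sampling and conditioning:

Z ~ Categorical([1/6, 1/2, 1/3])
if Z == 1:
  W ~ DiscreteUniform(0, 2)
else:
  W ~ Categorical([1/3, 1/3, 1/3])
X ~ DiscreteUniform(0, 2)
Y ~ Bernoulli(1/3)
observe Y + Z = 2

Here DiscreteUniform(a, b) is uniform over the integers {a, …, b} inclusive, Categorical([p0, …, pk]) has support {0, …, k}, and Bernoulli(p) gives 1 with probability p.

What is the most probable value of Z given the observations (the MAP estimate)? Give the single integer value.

argmax_v P(Z = v | obs) = 2

Enumerate traces; 18 have nonzero weight after conditioning:
  (Z=1, W=0, X=0, Y=1) weight 1/54
  (Z=1, W=0, X=1, Y=1) weight 1/54
  (Z=1, W=0, X=2, Y=1) weight 1/54
  (Z=1, W=1, X=0, Y=1) weight 1/54
  (Z=1, W=1, X=1, Y=1) weight 1/54
  (Z=1, W=1, X=2, Y=1) weight 1/54
  (Z=1, W=2, X=0, Y=1) weight 1/54
  (Z=1, W=2, X=1, Y=1) weight 1/54
  (Z=2, W=0, X=0, Y=0) weight 2/81
  … 9 more
Group by Z:
  weight(Z=1) = 1/6
  weight(Z=2) = 2/9
Total weight = 1/6 + 2/9 = 7/18
P(Z=1 | obs) = 1/6 / 7/18 = 3/7
P(Z=2 | obs) = 2/9 / 7/18 = 4/7
argmax = 2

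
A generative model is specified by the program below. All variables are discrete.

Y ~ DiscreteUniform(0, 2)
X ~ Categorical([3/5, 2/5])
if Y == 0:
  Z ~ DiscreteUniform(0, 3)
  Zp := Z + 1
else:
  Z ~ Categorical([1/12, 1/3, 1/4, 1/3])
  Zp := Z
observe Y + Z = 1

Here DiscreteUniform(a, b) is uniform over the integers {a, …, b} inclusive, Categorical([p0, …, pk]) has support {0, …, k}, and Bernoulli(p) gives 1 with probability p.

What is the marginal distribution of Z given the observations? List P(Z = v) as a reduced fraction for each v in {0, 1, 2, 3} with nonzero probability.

Enumerate traces; 4 have nonzero weight after conditioning:
  (Y=0, X=0, Z=1) weight 1/20
  (Y=0, X=1, Z=1) weight 1/30
  (Y=1, X=0, Z=0) weight 1/60
  (Y=1, X=1, Z=0) weight 1/90
Group by Z:
  weight(Z=0) = 1/36
  weight(Z=1) = 1/12
Total weight = 1/36 + 1/12 = 1/9
P(Z=0 | obs) = 1/36 / 1/9 = 1/4
P(Z=1 | obs) = 1/12 / 1/9 = 3/4

P(Z=0) = 1/4, P(Z=1) = 3/4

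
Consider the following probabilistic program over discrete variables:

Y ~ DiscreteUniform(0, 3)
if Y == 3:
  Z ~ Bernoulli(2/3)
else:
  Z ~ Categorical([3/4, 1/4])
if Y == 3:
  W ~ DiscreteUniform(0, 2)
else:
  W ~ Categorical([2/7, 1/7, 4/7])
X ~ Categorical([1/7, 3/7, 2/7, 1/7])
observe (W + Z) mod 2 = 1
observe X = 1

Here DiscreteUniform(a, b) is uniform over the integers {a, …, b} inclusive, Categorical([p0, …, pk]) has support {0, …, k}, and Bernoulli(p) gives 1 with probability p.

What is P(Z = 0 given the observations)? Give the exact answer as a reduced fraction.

Enumerate traces; 12 have nonzero weight after conditioning:
  (Y=0, Z=0, W=1, X=1) weight 9/784
  (Y=0, Z=1, W=0, X=1) weight 3/392
  (Y=0, Z=1, W=2, X=1) weight 3/196
  (Y=1, Z=0, W=1, X=1) weight 9/784
  (Y=1, Z=1, W=0, X=1) weight 3/392
  (Y=1, Z=1, W=2, X=1) weight 3/196
  (Y=2, Z=0, W=1, X=1) weight 9/784
  (Y=2, Z=1, W=0, X=1) weight 3/392
  … 4 more
Group by Z:
  weight(Z=0) = 109/2352
  weight(Z=1) = 137/1176
Total weight = 109/2352 + 137/1176 = 383/2352
P(Z=0 | obs) = 109/2352 / 383/2352 = 109/383
P(Z=1 | obs) = 137/1176 / 383/2352 = 274/383

P(Z = 0 | obs) = 109/383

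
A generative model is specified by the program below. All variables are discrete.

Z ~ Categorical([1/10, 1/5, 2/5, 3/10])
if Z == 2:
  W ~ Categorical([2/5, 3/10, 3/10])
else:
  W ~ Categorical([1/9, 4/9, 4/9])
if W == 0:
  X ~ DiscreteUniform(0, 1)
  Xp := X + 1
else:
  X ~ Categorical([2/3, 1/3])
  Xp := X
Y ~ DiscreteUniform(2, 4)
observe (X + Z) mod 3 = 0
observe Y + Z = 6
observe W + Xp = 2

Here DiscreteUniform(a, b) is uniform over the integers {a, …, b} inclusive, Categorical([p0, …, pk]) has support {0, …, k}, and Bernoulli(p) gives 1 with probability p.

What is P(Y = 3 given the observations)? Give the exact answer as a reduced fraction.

Enumerate traces; 3 have nonzero weight after conditioning:
  (Z=2, W=0, X=1, Y=4) weight 2/75
  (Z=2, W=1, X=1, Y=4) weight 1/75
  (Z=3, W=2, X=0, Y=3) weight 4/135
Group by Y:
  weight(Y=3) = 4/135
  weight(Y=4) = 1/25
Total weight = 4/135 + 1/25 = 47/675
P(Y=3 | obs) = 4/135 / 47/675 = 20/47
P(Y=4 | obs) = 1/25 / 47/675 = 27/47

P(Y = 3 | obs) = 20/47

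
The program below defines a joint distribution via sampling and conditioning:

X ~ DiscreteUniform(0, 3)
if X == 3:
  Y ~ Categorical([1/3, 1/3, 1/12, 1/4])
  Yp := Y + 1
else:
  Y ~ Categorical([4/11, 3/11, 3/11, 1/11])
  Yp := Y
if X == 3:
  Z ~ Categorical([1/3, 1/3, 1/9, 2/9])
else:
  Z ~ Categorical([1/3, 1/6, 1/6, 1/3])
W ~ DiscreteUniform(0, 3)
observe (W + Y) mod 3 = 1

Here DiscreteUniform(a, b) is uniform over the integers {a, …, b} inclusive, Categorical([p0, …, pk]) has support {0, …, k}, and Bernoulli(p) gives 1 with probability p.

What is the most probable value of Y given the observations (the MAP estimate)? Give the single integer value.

argmax_v P(Y = v | obs) = 1

Enumerate traces; 80 have nonzero weight after conditioning:
  (X=0, Y=0, Z=0, W=1) weight 1/132
  (X=0, Y=0, Z=1, W=1) weight 1/264
  (X=0, Y=0, Z=2, W=1) weight 1/264
  (X=0, Y=0, Z=3, W=1) weight 1/132
  (X=0, Y=1, Z=0, W=0) weight 1/176
  (X=0, Y=1, Z=0, W=3) weight 1/176
  (X=0, Y=1, Z=1, W=0) weight 1/352
  (X=0, Y=1, Z=1, W=3) weight 1/352
  (X=0, Y=2, Z=0, W=2) weight 1/176
  (X=0, Y=3, Z=0, W=1) weight 1/528
  … 70 more
Group by Y:
  weight(Y=0) = 47/528
  weight(Y=1) = 19/132
  weight(Y=2) = 119/2112
  weight(Y=3) = 23/704
Total weight = 47/528 + 19/132 + 119/2112 + 23/704 = 85/264
P(Y=0 | obs) = 47/528 / 85/264 = 47/170
P(Y=1 | obs) = 19/132 / 85/264 = 38/85
P(Y=2 | obs) = 119/2112 / 85/264 = 7/40
P(Y=3 | obs) = 23/704 / 85/264 = 69/680
argmax = 1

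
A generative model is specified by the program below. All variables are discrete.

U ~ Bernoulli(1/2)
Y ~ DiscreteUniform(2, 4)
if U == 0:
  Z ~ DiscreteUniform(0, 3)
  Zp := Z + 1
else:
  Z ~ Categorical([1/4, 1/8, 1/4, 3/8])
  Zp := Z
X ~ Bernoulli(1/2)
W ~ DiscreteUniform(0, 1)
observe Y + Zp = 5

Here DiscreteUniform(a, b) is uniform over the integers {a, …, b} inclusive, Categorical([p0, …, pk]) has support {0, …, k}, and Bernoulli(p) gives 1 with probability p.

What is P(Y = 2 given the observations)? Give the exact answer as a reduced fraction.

Enumerate traces; 24 have nonzero weight after conditioning:
  (U=0, Y=2, Z=2, X=0, W=0) weight 1/96
  (U=0, Y=2, Z=2, X=0, W=1) weight 1/96
  (U=0, Y=2, Z=2, X=1, W=0) weight 1/96
  (U=0, Y=2, Z=2, X=1, W=1) weight 1/96
  (U=0, Y=3, Z=1, X=0, W=0) weight 1/96
  (U=0, Y=3, Z=1, X=0, W=1) weight 1/96
  (U=0, Y=3, Z=1, X=1, W=0) weight 1/96
  (U=0, Y=3, Z=1, X=1, W=1) weight 1/96
  (U=0, Y=4, Z=0, X=0, W=0) weight 1/96
  … 15 more
Group by Y:
  weight(Y=2) = 5/48
  weight(Y=3) = 1/12
  weight(Y=4) = 1/16
Total weight = 5/48 + 1/12 + 1/16 = 1/4
P(Y=2 | obs) = 5/48 / 1/4 = 5/12
P(Y=3 | obs) = 1/12 / 1/4 = 1/3
P(Y=4 | obs) = 1/16 / 1/4 = 1/4

P(Y = 2 | obs) = 5/12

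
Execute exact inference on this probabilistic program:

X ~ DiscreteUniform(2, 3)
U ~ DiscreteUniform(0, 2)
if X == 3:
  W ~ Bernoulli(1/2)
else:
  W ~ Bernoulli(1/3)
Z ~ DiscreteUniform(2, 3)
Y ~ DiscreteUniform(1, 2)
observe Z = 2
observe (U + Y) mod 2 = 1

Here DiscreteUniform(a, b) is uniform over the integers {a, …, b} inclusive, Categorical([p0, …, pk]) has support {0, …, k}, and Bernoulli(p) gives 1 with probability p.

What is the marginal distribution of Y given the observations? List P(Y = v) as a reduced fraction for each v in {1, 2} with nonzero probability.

P(Y=1) = 2/3, P(Y=2) = 1/3

Enumerate traces; 12 have nonzero weight after conditioning:
  (X=2, U=0, W=0, Z=2, Y=1) weight 1/36
  (X=2, U=0, W=1, Z=2, Y=1) weight 1/72
  (X=2, U=1, W=0, Z=2, Y=2) weight 1/36
  (X=2, U=1, W=1, Z=2, Y=2) weight 1/72
  (X=2, U=2, W=0, Z=2, Y=1) weight 1/36
  (X=2, U=2, W=1, Z=2, Y=1) weight 1/72
  (X=3, U=0, W=0, Z=2, Y=1) weight 1/48
  (X=3, U=0, W=1, Z=2, Y=1) weight 1/48
  … 4 more
Group by Y:
  weight(Y=1) = 1/6
  weight(Y=2) = 1/12
Total weight = 1/6 + 1/12 = 1/4
P(Y=1 | obs) = 1/6 / 1/4 = 2/3
P(Y=2 | obs) = 1/12 / 1/4 = 1/3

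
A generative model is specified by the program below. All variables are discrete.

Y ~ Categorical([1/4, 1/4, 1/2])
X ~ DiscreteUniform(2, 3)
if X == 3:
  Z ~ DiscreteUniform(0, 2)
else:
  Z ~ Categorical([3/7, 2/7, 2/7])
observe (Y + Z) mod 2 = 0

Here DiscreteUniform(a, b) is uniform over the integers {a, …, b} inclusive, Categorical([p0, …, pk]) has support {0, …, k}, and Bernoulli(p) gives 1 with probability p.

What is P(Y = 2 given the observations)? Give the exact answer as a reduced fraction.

P(Y = 2 | obs) = 29/50

Enumerate traces; 10 have nonzero weight after conditioning:
  (Y=0, X=2, Z=0) weight 3/56
  (Y=0, X=2, Z=2) weight 1/28
  (Y=0, X=3, Z=0) weight 1/24
  (Y=0, X=3, Z=2) weight 1/24
  (Y=1, X=2, Z=1) weight 1/28
  (Y=1, X=3, Z=1) weight 1/24
  (Y=2, X=2, Z=0) weight 3/28
  (Y=2, X=2, Z=2) weight 1/14
  … 2 more
Group by Y:
  weight(Y=0) = 29/168
  weight(Y=1) = 13/168
  weight(Y=2) = 29/84
Total weight = 29/168 + 13/168 + 29/84 = 25/42
P(Y=0 | obs) = 29/168 / 25/42 = 29/100
P(Y=1 | obs) = 13/168 / 25/42 = 13/100
P(Y=2 | obs) = 29/84 / 25/42 = 29/50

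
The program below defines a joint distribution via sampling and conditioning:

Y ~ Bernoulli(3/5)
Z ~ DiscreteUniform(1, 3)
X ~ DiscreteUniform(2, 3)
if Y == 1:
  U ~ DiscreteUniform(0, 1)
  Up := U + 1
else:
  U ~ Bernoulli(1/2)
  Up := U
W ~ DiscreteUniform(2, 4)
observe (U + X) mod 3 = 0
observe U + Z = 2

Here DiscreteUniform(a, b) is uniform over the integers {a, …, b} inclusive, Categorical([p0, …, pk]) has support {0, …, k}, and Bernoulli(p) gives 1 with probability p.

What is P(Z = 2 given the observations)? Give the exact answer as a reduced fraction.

Enumerate traces; 12 have nonzero weight after conditioning:
  (Y=0, Z=1, X=2, U=1, W=2) weight 1/90
  (Y=0, Z=1, X=2, U=1, W=3) weight 1/90
  (Y=0, Z=1, X=2, U=1, W=4) weight 1/90
  (Y=0, Z=2, X=3, U=0, W=2) weight 1/90
  (Y=0, Z=2, X=3, U=0, W=3) weight 1/90
  (Y=0, Z=2, X=3, U=0, W=4) weight 1/90
  (Y=1, Z=1, X=2, U=1, W=2) weight 1/60
  (Y=1, Z=1, X=2, U=1, W=3) weight 1/60
  … 4 more
Group by Z:
  weight(Z=1) = 1/12
  weight(Z=2) = 1/12
Total weight = 1/12 + 1/12 = 1/6
P(Z=1 | obs) = 1/12 / 1/6 = 1/2
P(Z=2 | obs) = 1/12 / 1/6 = 1/2

P(Z = 2 | obs) = 1/2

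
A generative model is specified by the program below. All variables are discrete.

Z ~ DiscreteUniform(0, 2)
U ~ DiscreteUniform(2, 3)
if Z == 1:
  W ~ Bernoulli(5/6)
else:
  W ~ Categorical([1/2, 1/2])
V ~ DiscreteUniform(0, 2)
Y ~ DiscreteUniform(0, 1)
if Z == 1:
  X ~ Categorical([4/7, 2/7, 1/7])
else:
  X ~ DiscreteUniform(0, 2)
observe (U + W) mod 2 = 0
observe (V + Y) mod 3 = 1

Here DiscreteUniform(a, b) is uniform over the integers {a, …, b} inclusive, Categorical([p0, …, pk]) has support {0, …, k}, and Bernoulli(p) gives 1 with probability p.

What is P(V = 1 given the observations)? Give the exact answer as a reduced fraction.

Enumerate traces; 36 have nonzero weight after conditioning:
  (Z=0, U=2, W=0, V=0, Y=1, X=0) weight 1/216
  (Z=0, U=2, W=0, V=0, Y=1, X=1) weight 1/216
  (Z=0, U=2, W=0, V=0, Y=1, X=2) weight 1/216
  (Z=0, U=2, W=0, V=1, Y=0, X=0) weight 1/216
  (Z=0, U=2, W=0, V=1, Y=0, X=1) weight 1/216
  (Z=0, U=2, W=0, V=1, Y=0, X=2) weight 1/216
  (Z=0, U=3, W=1, V=0, Y=1, X=0) weight 1/216
  (Z=0, U=3, W=1, V=0, Y=1, X=1) weight 1/216
  … 28 more
Group by V:
  weight(V=0) = 1/12
  weight(V=1) = 1/12
Total weight = 1/12 + 1/12 = 1/6
P(V=0 | obs) = 1/12 / 1/6 = 1/2
P(V=1 | obs) = 1/12 / 1/6 = 1/2

P(V = 1 | obs) = 1/2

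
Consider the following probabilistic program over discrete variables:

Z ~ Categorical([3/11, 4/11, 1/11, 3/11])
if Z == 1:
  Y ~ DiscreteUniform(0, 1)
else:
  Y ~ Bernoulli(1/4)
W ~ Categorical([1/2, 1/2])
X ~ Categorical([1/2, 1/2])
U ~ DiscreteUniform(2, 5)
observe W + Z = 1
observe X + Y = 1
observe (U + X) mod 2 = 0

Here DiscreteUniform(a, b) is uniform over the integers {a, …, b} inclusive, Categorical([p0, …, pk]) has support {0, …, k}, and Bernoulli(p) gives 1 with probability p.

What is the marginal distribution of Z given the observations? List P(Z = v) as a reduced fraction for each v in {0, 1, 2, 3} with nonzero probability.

Enumerate traces; 8 have nonzero weight after conditioning:
  (Z=0, Y=0, W=1, X=1, U=3) weight 9/704
  (Z=0, Y=0, W=1, X=1, U=5) weight 9/704
  (Z=0, Y=1, W=1, X=0, U=2) weight 3/704
  (Z=0, Y=1, W=1, X=0, U=4) weight 3/704
  (Z=1, Y=0, W=0, X=1, U=3) weight 1/88
  (Z=1, Y=0, W=0, X=1, U=5) weight 1/88
  (Z=1, Y=1, W=0, X=0, U=2) weight 1/88
  (Z=1, Y=1, W=0, X=0, U=4) weight 1/88
Group by Z:
  weight(Z=0) = 3/88
  weight(Z=1) = 1/22
Total weight = 3/88 + 1/22 = 7/88
P(Z=0 | obs) = 3/88 / 7/88 = 3/7
P(Z=1 | obs) = 1/22 / 7/88 = 4/7

P(Z=0) = 3/7, P(Z=1) = 4/7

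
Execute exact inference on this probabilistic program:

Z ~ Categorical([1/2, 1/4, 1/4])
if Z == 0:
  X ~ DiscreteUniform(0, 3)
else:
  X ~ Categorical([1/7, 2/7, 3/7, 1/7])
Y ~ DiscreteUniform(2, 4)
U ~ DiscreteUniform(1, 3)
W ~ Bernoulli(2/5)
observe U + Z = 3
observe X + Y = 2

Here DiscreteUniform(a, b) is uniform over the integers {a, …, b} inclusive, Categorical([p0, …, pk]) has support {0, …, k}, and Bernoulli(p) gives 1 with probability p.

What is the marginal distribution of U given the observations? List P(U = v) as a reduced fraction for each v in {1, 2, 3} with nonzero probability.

P(U=1) = 2/11, P(U=2) = 2/11, P(U=3) = 7/11

Enumerate traces; 6 have nonzero weight after conditioning:
  (Z=0, X=0, Y=2, U=3, W=0) weight 1/120
  (Z=0, X=0, Y=2, U=3, W=1) weight 1/180
  (Z=1, X=0, Y=2, U=2, W=0) weight 1/420
  (Z=1, X=0, Y=2, U=2, W=1) weight 1/630
  (Z=2, X=0, Y=2, U=1, W=0) weight 1/420
  (Z=2, X=0, Y=2, U=1, W=1) weight 1/630
Group by U:
  weight(U=1) = 1/252
  weight(U=2) = 1/252
  weight(U=3) = 1/72
Total weight = 1/252 + 1/252 + 1/72 = 11/504
P(U=1 | obs) = 1/252 / 11/504 = 2/11
P(U=2 | obs) = 1/252 / 11/504 = 2/11
P(U=3 | obs) = 1/72 / 11/504 = 7/11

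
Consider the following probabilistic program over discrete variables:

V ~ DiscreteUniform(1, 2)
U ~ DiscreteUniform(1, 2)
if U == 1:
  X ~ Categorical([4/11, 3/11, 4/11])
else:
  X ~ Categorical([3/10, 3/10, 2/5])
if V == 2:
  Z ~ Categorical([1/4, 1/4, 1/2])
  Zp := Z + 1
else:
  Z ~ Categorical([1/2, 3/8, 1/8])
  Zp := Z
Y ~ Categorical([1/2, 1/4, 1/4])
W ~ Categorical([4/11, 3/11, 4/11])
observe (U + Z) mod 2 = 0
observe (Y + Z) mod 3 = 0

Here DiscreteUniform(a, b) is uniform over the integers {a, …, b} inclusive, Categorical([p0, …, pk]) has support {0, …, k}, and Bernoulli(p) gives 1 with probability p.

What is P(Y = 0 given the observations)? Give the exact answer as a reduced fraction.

Enumerate traces; 54 have nonzero weight after conditioning:
  (V=1, U=1, X=0, Z=1, Y=2, W=0) weight 3/968
  (V=1, U=1, X=0, Z=1, Y=2, W=1) weight 9/3872
  (V=1, U=1, X=0, Z=1, Y=2, W=2) weight 3/968
  (V=1, U=1, X=1, Z=1, Y=2, W=0) weight 9/3872
  (V=1, U=1, X=1, Z=1, Y=2, W=1) weight 27/15488
  (V=1, U=1, X=1, Z=1, Y=2, W=2) weight 9/3872
  (V=1, U=1, X=2, Z=1, Y=2, W=0) weight 3/968
  (V=1, U=1, X=2, Z=1, Y=2, W=1) weight 9/3872
  (V=1, U=2, X=0, Z=0, Y=0, W=0) weight 3/440
  (V=1, U=2, X=0, Z=2, Y=1, W=0) weight 3/3520
  … 44 more
Group by Y:
  weight(Y=0) = 3/32
  weight(Y=1) = 5/128
  weight(Y=2) = 5/128
Total weight = 3/32 + 5/128 + 5/128 = 11/64
P(Y=0 | obs) = 3/32 / 11/64 = 6/11
P(Y=1 | obs) = 5/128 / 11/64 = 5/22
P(Y=2 | obs) = 5/128 / 11/64 = 5/22

P(Y = 0 | obs) = 6/11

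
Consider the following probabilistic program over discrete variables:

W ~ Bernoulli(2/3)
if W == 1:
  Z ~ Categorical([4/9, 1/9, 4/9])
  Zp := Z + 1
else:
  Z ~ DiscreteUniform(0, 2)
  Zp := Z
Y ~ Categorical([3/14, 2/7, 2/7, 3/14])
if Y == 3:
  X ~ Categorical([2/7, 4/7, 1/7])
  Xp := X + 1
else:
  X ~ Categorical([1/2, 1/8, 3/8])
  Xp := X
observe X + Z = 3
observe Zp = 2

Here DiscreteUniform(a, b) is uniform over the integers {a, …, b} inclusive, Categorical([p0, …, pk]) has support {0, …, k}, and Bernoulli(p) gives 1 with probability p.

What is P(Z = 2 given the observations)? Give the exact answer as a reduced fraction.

Enumerate traces; 8 have nonzero weight after conditioning:
  (W=0, Z=2, Y=0, X=1) weight 1/336
  (W=0, Z=2, Y=1, X=1) weight 1/252
  (W=0, Z=2, Y=2, X=1) weight 1/252
  (W=0, Z=2, Y=3, X=1) weight 2/147
  (W=1, Z=1, Y=0, X=2) weight 1/168
  (W=1, Z=1, Y=1, X=2) weight 1/126
  (W=1, Z=1, Y=2, X=2) weight 1/126
  (W=1, Z=1, Y=3, X=2) weight 1/441
Group by Z:
  weight(Z=1) = 85/3528
  weight(Z=2) = 173/7056
Total weight = 85/3528 + 173/7056 = 7/144
P(Z=1 | obs) = 85/3528 / 7/144 = 170/343
P(Z=2 | obs) = 173/7056 / 7/144 = 173/343

P(Z = 2 | obs) = 173/343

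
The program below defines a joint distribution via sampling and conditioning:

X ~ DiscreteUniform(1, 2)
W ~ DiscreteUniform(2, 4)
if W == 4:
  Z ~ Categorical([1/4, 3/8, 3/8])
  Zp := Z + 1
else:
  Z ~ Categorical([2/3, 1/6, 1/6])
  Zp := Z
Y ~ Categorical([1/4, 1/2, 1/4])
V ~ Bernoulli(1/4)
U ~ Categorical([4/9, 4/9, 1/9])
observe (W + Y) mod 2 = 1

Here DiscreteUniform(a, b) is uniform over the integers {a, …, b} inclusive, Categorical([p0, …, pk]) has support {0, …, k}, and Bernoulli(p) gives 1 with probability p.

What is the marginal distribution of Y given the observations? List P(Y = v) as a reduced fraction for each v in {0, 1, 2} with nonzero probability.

P(Y=0) = 1/6, P(Y=1) = 2/3, P(Y=2) = 1/6

Enumerate traces; 144 have nonzero weight after conditioning:
  (X=1, W=2, Z=0, Y=1, V=0, U=0) weight 1/54
  (X=1, W=2, Z=0, Y=1, V=0, U=1) weight 1/54
  (X=1, W=2, Z=0, Y=1, V=0, U=2) weight 1/216
  (X=1, W=2, Z=0, Y=1, V=1, U=0) weight 1/162
  (X=1, W=2, Z=0, Y=1, V=1, U=1) weight 1/162
  (X=1, W=2, Z=0, Y=1, V=1, U=2) weight 1/648
  (X=1, W=2, Z=1, Y=1, V=0, U=0) weight 1/216
  (X=1, W=2, Z=1, Y=1, V=0, U=1) weight 1/216
  (X=1, W=3, Z=0, Y=0, V=0, U=0) weight 1/108
  (X=1, W=3, Z=0, Y=2, V=0, U=0) weight 1/108
  … 134 more
Group by Y:
  weight(Y=0) = 1/12
  weight(Y=1) = 1/3
  weight(Y=2) = 1/12
Total weight = 1/12 + 1/3 + 1/12 = 1/2
P(Y=0 | obs) = 1/12 / 1/2 = 1/6
P(Y=1 | obs) = 1/3 / 1/2 = 2/3
P(Y=2 | obs) = 1/12 / 1/2 = 1/6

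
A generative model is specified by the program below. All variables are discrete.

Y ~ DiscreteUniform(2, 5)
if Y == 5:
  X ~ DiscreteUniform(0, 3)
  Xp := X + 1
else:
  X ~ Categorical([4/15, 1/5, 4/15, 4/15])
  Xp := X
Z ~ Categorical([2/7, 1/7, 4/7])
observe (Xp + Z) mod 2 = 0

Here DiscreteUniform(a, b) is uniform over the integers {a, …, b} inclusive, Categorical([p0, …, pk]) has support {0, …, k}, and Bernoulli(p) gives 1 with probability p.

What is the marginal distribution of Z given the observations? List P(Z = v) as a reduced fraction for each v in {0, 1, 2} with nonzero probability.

Enumerate traces; 24 have nonzero weight after conditioning:
  (Y=2, X=0, Z=0) weight 2/105
  (Y=2, X=0, Z=2) weight 4/105
  (Y=2, X=1, Z=1) weight 1/140
  (Y=2, X=2, Z=0) weight 2/105
  (Y=2, X=2, Z=2) weight 4/105
  (Y=2, X=3, Z=1) weight 1/105
  (Y=3, X=0, Z=0) weight 2/105
  (Y=3, X=0, Z=2) weight 4/105
  … 16 more
Group by Z:
  weight(Z=0) = 3/20
  weight(Z=1) = 19/280
  weight(Z=2) = 3/10
Total weight = 3/20 + 19/280 + 3/10 = 29/56
P(Z=0 | obs) = 3/20 / 29/56 = 42/145
P(Z=1 | obs) = 19/280 / 29/56 = 19/145
P(Z=2 | obs) = 3/10 / 29/56 = 84/145

P(Z=0) = 42/145, P(Z=1) = 19/145, P(Z=2) = 84/145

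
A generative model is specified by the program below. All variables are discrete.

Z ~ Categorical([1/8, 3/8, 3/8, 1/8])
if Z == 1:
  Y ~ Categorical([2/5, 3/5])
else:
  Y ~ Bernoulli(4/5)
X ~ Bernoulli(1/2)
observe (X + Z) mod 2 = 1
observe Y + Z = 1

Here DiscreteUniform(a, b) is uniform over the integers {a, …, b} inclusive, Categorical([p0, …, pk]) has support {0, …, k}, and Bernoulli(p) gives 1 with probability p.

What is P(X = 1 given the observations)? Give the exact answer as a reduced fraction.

P(X = 1 | obs) = 2/5

Enumerate traces; 2 have nonzero weight after conditioning:
  (Z=0, Y=1, X=1) weight 1/20
  (Z=1, Y=0, X=0) weight 3/40
Group by X:
  weight(X=0) = 3/40
  weight(X=1) = 1/20
Total weight = 3/40 + 1/20 = 1/8
P(X=0 | obs) = 3/40 / 1/8 = 3/5
P(X=1 | obs) = 1/20 / 1/8 = 2/5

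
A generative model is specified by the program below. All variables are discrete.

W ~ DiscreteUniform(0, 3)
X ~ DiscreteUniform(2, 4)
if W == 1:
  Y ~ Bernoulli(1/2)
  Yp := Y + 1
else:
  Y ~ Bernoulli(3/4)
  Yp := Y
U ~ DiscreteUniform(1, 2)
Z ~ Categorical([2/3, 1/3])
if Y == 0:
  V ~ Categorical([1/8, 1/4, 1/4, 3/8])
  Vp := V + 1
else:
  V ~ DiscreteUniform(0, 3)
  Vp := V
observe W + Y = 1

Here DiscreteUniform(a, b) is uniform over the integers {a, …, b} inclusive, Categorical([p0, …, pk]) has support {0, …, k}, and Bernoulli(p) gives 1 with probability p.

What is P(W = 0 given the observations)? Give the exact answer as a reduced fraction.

P(W = 0 | obs) = 3/5

Enumerate traces; 96 have nonzero weight after conditioning:
  (W=0, X=2, Y=1, U=1, Z=0, V=0) weight 1/192
  (W=0, X=2, Y=1, U=1, Z=0, V=1) weight 1/192
  (W=0, X=2, Y=1, U=1, Z=0, V=2) weight 1/192
  (W=0, X=2, Y=1, U=1, Z=0, V=3) weight 1/192
  (W=0, X=2, Y=1, U=1, Z=1, V=0) weight 1/384
  (W=0, X=2, Y=1, U=1, Z=1, V=1) weight 1/384
  (W=0, X=2, Y=1, U=1, Z=1, V=2) weight 1/384
  (W=0, X=2, Y=1, U=1, Z=1, V=3) weight 1/384
  (W=1, X=2, Y=0, U=1, Z=0, V=0) weight 1/576
  … 87 more
Group by W:
  weight(W=0) = 3/16
  weight(W=1) = 1/8
Total weight = 3/16 + 1/8 = 5/16
P(W=0 | obs) = 3/16 / 5/16 = 3/5
P(W=1 | obs) = 1/8 / 5/16 = 2/5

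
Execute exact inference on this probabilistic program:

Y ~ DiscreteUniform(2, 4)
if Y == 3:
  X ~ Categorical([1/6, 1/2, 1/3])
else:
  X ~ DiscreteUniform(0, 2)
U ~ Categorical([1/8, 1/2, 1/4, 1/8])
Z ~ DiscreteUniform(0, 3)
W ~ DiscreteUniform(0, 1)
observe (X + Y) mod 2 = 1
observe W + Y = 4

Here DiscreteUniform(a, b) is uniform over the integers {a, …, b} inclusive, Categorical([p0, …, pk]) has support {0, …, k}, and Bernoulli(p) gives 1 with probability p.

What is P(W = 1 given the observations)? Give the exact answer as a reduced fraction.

P(W = 1 | obs) = 3/5

Enumerate traces; 48 have nonzero weight after conditioning:
  (Y=3, X=0, U=0, Z=0, W=1) weight 1/1152
  (Y=3, X=0, U=0, Z=1, W=1) weight 1/1152
  (Y=3, X=0, U=0, Z=2, W=1) weight 1/1152
  (Y=3, X=0, U=0, Z=3, W=1) weight 1/1152
  (Y=3, X=0, U=1, Z=0, W=1) weight 1/288
  (Y=3, X=0, U=1, Z=1, W=1) weight 1/288
  (Y=3, X=0, U=1, Z=2, W=1) weight 1/288
  (Y=3, X=0, U=1, Z=3, W=1) weight 1/288
  (Y=4, X=1, U=0, Z=0, W=0) weight 1/576
  … 39 more
Group by W:
  weight(W=0) = 1/18
  weight(W=1) = 1/12
Total weight = 1/18 + 1/12 = 5/36
P(W=0 | obs) = 1/18 / 5/36 = 2/5
P(W=1 | obs) = 1/12 / 5/36 = 3/5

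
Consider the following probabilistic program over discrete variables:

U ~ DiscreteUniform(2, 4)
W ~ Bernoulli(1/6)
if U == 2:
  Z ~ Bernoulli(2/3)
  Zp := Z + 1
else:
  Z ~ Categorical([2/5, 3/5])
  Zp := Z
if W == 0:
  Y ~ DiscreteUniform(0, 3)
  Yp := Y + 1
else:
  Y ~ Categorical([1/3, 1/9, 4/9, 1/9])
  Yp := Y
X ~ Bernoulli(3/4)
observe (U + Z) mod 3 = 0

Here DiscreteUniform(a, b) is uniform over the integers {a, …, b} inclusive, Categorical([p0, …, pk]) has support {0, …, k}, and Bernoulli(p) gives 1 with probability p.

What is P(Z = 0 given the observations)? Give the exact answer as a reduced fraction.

P(Z = 0 | obs) = 3/8

Enumerate traces; 32 have nonzero weight after conditioning:
  (U=2, W=0, Z=1, Y=0, X=0) weight 5/432
  (U=2, W=0, Z=1, Y=0, X=1) weight 5/144
  (U=2, W=0, Z=1, Y=1, X=0) weight 5/432
  (U=2, W=0, Z=1, Y=1, X=1) weight 5/144
  (U=2, W=0, Z=1, Y=2, X=0) weight 5/432
  (U=2, W=0, Z=1, Y=2, X=1) weight 5/144
  (U=2, W=0, Z=1, Y=3, X=0) weight 5/432
  (U=2, W=0, Z=1, Y=3, X=1) weight 5/144
  (U=3, W=0, Z=0, Y=0, X=0) weight 1/144
  … 23 more
Group by Z:
  weight(Z=0) = 2/15
  weight(Z=1) = 2/9
Total weight = 2/15 + 2/9 = 16/45
P(Z=0 | obs) = 2/15 / 16/45 = 3/8
P(Z=1 | obs) = 2/9 / 16/45 = 5/8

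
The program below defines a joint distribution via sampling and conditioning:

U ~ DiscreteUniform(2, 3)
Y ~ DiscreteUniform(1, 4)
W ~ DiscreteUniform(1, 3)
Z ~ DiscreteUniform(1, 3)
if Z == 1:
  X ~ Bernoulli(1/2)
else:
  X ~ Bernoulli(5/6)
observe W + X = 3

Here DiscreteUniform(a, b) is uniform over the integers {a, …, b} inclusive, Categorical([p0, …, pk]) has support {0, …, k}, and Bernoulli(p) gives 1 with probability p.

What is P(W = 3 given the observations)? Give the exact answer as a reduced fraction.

P(W = 3 | obs) = 5/18

Enumerate traces; 48 have nonzero weight after conditioning:
  (U=2, Y=1, W=2, Z=1, X=1) weight 1/144
  (U=2, Y=1, W=2, Z=2, X=1) weight 5/432
  (U=2, Y=1, W=2, Z=3, X=1) weight 5/432
  (U=2, Y=1, W=3, Z=1, X=0) weight 1/144
  (U=2, Y=1, W=3, Z=2, X=0) weight 1/432
  (U=2, Y=1, W=3, Z=3, X=0) weight 1/432
  (U=2, Y=2, W=2, Z=1, X=1) weight 1/144
  (U=2, Y=2, W=2, Z=2, X=1) weight 5/432
  … 40 more
Group by W:
  weight(W=2) = 13/54
  weight(W=3) = 5/54
Total weight = 13/54 + 5/54 = 1/3
P(W=2 | obs) = 13/54 / 1/3 = 13/18
P(W=3 | obs) = 5/54 / 1/3 = 5/18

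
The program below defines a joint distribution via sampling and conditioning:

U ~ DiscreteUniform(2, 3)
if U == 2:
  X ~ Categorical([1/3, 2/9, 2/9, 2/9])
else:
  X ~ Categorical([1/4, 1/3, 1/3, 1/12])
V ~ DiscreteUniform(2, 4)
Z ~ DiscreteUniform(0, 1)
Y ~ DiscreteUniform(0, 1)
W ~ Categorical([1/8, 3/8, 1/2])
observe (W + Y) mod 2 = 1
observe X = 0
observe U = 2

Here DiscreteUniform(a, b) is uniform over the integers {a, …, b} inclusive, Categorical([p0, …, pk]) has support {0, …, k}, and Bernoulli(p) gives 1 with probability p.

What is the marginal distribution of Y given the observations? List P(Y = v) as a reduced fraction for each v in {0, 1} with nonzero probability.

Enumerate traces; 18 have nonzero weight after conditioning:
  (U=2, X=0, V=2, Z=0, Y=0, W=1) weight 1/192
  (U=2, X=0, V=2, Z=0, Y=1, W=0) weight 1/576
  (U=2, X=0, V=2, Z=0, Y=1, W=2) weight 1/144
  (U=2, X=0, V=2, Z=1, Y=0, W=1) weight 1/192
  (U=2, X=0, V=2, Z=1, Y=1, W=0) weight 1/576
  (U=2, X=0, V=2, Z=1, Y=1, W=2) weight 1/144
  (U=2, X=0, V=3, Z=0, Y=0, W=1) weight 1/192
  (U=2, X=0, V=3, Z=0, Y=1, W=0) weight 1/576
  … 10 more
Group by Y:
  weight(Y=0) = 1/32
  weight(Y=1) = 5/96
Total weight = 1/32 + 5/96 = 1/12
P(Y=0 | obs) = 1/32 / 1/12 = 3/8
P(Y=1 | obs) = 5/96 / 1/12 = 5/8

P(Y=0) = 3/8, P(Y=1) = 5/8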